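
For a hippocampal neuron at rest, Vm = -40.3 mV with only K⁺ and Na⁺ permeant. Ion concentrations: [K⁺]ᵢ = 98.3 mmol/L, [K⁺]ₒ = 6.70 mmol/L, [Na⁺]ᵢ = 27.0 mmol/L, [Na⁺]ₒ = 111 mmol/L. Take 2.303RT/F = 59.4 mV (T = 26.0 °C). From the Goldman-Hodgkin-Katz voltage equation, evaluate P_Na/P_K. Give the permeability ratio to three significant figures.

Let α = P_Na/P_K. GHK: Vm = 59.4·log₁₀[(Kₒ + α·Naₒ)/(Kᵢ + α·Naᵢ)].
10^(Vm/59.4) = 10^(-40.3/59.4) = 0.20968
So 0.20968·(Kᵢ + α·Naᵢ) = Kₒ + α·Naₒ → α = (0.20968·98.3 − 6.7) / (111.0 − 0.20968·27.0)
α = (20.61 − 6.7) / (111.0 − 5.661) = 13.91/105.3 = 0.1321

0.132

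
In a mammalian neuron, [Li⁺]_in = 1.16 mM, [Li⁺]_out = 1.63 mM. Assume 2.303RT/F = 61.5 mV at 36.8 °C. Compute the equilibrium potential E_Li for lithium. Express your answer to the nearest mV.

E = (61.5/z) · log₁₀([Li⁺]_out/[Li⁺]_in) with z = +1.
= (61.5/1) · log₁₀(1.63/1.16) = 61.50 · log₁₀(1.405)
= 61.50 · (0.1477) = 9.09 mV

9 mV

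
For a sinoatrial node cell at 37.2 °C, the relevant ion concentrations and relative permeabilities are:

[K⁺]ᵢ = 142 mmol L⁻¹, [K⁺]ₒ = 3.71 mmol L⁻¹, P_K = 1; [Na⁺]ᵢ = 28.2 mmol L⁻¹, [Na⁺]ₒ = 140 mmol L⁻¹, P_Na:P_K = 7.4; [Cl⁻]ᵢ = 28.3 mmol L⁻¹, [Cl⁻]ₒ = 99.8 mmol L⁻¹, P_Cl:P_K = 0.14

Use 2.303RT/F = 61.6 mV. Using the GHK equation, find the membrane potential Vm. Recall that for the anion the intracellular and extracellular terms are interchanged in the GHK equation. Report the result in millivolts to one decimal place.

Vm = 61.6 · log₁₀[(Σ P·[cation]ₒ + Σ P·[anion]ᵢ) / (Σ P·[cation]ᵢ + Σ P·[anion]ₒ)]
Numerator = 1×3.71 + 7.4×140 + 0.14×28.3 = 1044
Denominator = 1×142 + 7.4×28.2 + 0.14×99.8 = 364.7
Vm = 61.6 · log₁₀(2.8621) = 61.6 × (0.4567) = 28.13 mV

28.1 mV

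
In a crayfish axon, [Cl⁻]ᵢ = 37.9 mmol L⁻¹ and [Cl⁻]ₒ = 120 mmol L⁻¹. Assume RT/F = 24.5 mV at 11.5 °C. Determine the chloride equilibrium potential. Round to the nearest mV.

E = (24.5/z) · ln([Cl⁻]_out/[Cl⁻]_in) with z = -1.
For an anion, dividing by z = -1 reverses the sign.
= (24.5/-1) · ln(120/37.9) = -24.50 · ln(3.166)
= -24.50 · (1.1525) = -28.24 mV

-28 mV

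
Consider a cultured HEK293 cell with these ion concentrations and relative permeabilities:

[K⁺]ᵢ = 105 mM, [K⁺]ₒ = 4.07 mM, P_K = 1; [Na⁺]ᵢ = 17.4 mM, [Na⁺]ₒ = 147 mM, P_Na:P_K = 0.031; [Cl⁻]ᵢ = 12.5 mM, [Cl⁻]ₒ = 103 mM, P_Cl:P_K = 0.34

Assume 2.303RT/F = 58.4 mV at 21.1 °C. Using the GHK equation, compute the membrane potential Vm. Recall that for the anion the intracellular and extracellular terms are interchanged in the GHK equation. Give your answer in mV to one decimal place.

-60.6 mV

Vm = 58.4 · log₁₀[(Σ P·[cation]ₒ + Σ P·[anion]ᵢ) / (Σ P·[cation]ᵢ + Σ P·[anion]ₒ)]
Numerator = 1×4.07 + 0.031×147 + 0.34×12.5 = 12.88
Denominator = 1×105 + 0.031×17.4 + 0.34×103 = 140.6
Vm = 58.4 · log₁₀(0.091613) = 58.4 × (-1.0380) = -60.62 mV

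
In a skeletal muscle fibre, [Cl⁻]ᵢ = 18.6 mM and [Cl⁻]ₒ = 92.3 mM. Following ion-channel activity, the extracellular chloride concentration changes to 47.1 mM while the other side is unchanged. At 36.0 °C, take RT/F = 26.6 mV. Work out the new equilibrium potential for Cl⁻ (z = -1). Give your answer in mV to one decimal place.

-24.7 mV

After the shift: [Cl⁻]_out = 47.1, [Cl⁻]_in = 18.6 mM.
E_new = (26.6/-1)·ln(47.1/18.6) = -26.60 · (0.9291) = -24.71 mV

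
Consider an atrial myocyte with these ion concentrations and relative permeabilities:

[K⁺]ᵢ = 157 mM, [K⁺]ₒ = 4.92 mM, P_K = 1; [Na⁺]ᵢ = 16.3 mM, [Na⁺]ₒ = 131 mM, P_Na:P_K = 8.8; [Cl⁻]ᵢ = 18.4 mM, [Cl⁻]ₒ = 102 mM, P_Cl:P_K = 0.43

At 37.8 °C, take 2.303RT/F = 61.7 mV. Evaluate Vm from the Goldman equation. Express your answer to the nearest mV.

Vm = 61.7 · log₁₀[(Σ P·[cation]ₒ + Σ P·[anion]ᵢ) / (Σ P·[cation]ᵢ + Σ P·[anion]ₒ)]
Numerator = 1×4.92 + 8.8×131 + 0.43×18.4 = 1166
Denominator = 1×157 + 8.8×16.3 + 0.43×102 = 344.3
Vm = 61.7 · log₁₀(3.3855) = 61.7 × (0.5296) = 32.68 mV

33 mV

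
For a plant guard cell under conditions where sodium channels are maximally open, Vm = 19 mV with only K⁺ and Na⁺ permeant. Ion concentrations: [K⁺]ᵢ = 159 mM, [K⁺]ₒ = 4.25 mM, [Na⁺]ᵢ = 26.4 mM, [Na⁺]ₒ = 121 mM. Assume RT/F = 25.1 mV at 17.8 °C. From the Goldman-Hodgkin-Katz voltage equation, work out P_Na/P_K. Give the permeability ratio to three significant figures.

5.17

Let α = P_Na/P_K. GHK: Vm = 25.1·ln[(Kₒ + α·Naₒ)/(Kᵢ + α·Naᵢ)].
e^(Vm/25.1) = e^(19.0/25.1) = 2.1318
So 2.1318·(Kᵢ + α·Naᵢ) = Kₒ + α·Naₒ → α = (2.1318·159.0 − 4.25) / (121.0 − 2.1318·26.4)
α = (339 − 4.25) / (121.0 − 56.28) = 334.7/64.72 = 5.172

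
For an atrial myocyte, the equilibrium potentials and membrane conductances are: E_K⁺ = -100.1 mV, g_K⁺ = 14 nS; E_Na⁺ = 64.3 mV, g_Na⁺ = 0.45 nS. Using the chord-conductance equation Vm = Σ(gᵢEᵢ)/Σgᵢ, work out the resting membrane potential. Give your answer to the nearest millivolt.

Σ gᵢEᵢ = 14·(-100.1) + 0.45·(64.3) = -1372.46
Σ gᵢ = 14 + 0.45 = 14.45
Vm = -1372.46 / 14.45 = -94.98 mV

-95 mV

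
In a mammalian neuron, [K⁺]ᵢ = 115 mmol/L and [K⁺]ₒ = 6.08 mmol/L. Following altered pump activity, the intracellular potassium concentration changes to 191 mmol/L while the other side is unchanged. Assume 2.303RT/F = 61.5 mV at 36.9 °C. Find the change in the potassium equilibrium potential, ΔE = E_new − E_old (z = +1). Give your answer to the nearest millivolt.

E_old = (61.5/1)·log₁₀(6.08/115) = -78.52 mV
E_new = (61.5/1)·log₁₀(6.08/191) = -92.07 mV
ΔE = -92.07 − (-78.52) = -13.55 mV

-14 mV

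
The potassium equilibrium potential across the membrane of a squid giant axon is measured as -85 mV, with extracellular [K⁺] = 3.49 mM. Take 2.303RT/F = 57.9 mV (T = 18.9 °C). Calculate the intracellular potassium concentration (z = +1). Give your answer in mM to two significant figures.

100 mM

Nernst: E = (57.9/1) · log₁₀([out]/[in]), so log₁₀([out]/[in]) = -85.0 × 1 / 57.9 = -1.4680.
[out]/[in] = 10^(-1.4680) = 0.03404.
[in] = 3.49 / 0.03404 = 102.5 mM.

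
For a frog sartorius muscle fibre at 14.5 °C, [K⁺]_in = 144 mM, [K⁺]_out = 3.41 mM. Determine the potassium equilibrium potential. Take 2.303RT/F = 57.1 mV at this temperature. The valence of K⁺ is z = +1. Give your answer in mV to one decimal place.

E = (57.1/z) · log₁₀([K⁺]_out/[K⁺]_in) with z = +1.
= (57.1/1) · log₁₀(3.41/144) = 57.10 · log₁₀(0.02368)
= 57.10 · (-1.6256) = -92.82 mV

-92.8 mV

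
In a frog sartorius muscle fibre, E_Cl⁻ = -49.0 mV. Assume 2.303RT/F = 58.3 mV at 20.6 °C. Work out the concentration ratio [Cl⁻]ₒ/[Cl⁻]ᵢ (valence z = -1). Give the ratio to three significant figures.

6.93

log₁₀([out]/[in]) = E·z/(58.3) = -49.0 × -1 / 58.3 = 0.8405
[out]/[in] = 10^(0.8405) = 6.926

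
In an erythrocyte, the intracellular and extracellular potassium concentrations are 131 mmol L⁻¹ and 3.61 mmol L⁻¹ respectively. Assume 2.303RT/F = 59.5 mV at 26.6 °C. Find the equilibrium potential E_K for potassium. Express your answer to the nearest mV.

-93 mV

E = (59.5/z) · log₁₀([K⁺]_out/[K⁺]_in) with z = +1.
= (59.5/1) · log₁₀(3.61/131) = 59.50 · log₁₀(0.02756)
= 59.50 · (-1.5598) = -92.81 mV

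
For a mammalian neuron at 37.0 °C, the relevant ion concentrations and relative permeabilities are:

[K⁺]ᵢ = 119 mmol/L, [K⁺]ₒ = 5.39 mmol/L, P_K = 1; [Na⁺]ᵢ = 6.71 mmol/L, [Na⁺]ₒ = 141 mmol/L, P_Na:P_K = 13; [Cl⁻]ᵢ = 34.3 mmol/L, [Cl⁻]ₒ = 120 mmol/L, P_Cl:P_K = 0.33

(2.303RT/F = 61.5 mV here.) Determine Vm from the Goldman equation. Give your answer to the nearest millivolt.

Vm = 61.5 · log₁₀[(Σ P·[cation]ₒ + Σ P·[anion]ᵢ) / (Σ P·[cation]ᵢ + Σ P·[anion]ₒ)]
Numerator = 1×5.39 + 13×141 + 0.33×34.3 = 1850
Denominator = 1×119 + 13×6.71 + 0.33×120 = 245.8
Vm = 61.5 · log₁₀(7.5243) = 61.5 × (0.8765) = 53.90 mV

54 mV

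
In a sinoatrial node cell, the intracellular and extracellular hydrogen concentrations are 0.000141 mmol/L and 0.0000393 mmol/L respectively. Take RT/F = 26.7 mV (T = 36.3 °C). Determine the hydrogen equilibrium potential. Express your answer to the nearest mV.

E = (26.7/z) · ln([H⁺]_out/[H⁺]_in) with z = +1.
= (26.7/1) · ln(0.0000393/0.000141) = 26.70 · ln(0.2787)
= 26.70 · (-1.2775) = -34.11 mV

-34 mV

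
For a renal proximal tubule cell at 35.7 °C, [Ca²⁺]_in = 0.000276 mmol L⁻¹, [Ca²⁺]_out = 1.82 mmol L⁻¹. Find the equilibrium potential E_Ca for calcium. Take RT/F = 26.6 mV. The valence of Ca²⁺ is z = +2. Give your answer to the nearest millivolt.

117 mV

E = (26.6/z) · ln([Ca²⁺]_out/[Ca²⁺]_in) with z = +2.
= (26.6/2) · ln(1.82/0.000276) = 13.30 · ln(6594)
= 13.30 · (8.7939) = 116.96 mV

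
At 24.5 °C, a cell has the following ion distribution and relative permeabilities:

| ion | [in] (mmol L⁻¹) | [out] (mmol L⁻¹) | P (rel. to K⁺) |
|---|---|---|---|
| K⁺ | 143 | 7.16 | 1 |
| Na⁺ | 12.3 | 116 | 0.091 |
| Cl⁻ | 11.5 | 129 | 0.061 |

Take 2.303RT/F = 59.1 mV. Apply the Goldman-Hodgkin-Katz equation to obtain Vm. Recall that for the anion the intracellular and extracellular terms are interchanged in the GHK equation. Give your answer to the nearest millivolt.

-54 mV

Vm = 59.1 · log₁₀[(Σ P·[cation]ₒ + Σ P·[anion]ᵢ) / (Σ P·[cation]ᵢ + Σ P·[anion]ₒ)]
Numerator = 1×7.16 + 0.091×116 + 0.061×11.5 = 18.42
Denominator = 1×143 + 0.091×12.3 + 0.061×129 = 152
Vm = 59.1 · log₁₀(0.12118) = 59.1 × (-0.9166) = -54.17 mV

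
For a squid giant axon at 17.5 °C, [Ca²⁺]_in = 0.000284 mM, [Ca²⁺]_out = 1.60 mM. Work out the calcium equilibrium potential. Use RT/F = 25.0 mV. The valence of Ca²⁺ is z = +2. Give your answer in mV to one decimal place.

E = (25.0/z) · ln([Ca²⁺]_out/[Ca²⁺]_in) with z = +2.
= (25.0/2) · ln(1.60/0.000284) = 12.50 · ln(5634)
= 12.50 · (8.6365) = 107.96 mV

108.0 mV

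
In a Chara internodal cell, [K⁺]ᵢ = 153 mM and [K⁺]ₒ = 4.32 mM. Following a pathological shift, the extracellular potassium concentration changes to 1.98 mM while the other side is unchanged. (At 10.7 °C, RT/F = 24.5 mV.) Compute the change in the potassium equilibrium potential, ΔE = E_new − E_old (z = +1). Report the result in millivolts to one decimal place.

E_old = (24.5/1)·ln(4.32/153) = -87.40 mV
E_new = (24.5/1)·ln(1.98/153) = -106.51 mV
ΔE = -106.51 − (-87.40) = -19.11 mV

-19.1 mV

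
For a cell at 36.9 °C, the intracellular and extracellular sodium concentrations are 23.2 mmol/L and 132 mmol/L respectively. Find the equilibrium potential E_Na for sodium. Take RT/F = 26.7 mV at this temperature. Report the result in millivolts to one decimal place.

46.4 mV

E = (26.7/z) · ln([Na⁺]_out/[Na⁺]_in) with z = +1.
= (26.7/1) · ln(132/23.2) = 26.70 · ln(5.69)
= 26.70 · (1.7386) = 46.42 mV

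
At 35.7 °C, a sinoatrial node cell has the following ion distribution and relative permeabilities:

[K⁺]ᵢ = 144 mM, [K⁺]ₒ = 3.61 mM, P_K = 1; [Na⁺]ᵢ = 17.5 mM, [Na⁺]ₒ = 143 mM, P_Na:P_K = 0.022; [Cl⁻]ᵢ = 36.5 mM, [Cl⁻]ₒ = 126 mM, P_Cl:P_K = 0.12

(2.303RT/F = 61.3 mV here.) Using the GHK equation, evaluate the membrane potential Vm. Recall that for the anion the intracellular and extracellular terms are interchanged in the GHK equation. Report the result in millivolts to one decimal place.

-70.9 mV

Vm = 61.3 · log₁₀[(Σ P·[cation]ₒ + Σ P·[anion]ᵢ) / (Σ P·[cation]ᵢ + Σ P·[anion]ₒ)]
Numerator = 1×3.61 + 0.022×143 + 0.12×36.5 = 11.14
Denominator = 1×144 + 0.022×17.5 + 0.12×126 = 159.5
Vm = 61.3 · log₁₀(0.069816) = 61.3 × (-1.1560) = -70.87 mV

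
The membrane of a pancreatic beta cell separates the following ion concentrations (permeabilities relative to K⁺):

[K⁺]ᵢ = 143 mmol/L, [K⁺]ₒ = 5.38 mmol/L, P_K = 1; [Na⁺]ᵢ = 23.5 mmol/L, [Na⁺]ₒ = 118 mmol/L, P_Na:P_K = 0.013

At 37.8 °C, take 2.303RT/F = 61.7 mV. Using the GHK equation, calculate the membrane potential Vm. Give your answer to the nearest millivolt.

-81 mV

Vm = 61.7 · log₁₀[(Σ P·[cation]ₒ + Σ P·[anion]ᵢ) / (Σ P·[cation]ᵢ + Σ P·[anion]ₒ)]
Numerator = 1×5.38 + 0.013×118 = 6.914
Denominator = 1×143 + 0.013×23.5 = 143.3
Vm = 61.7 · log₁₀(0.048247) = 61.7 × (-1.3165) = -81.23 mV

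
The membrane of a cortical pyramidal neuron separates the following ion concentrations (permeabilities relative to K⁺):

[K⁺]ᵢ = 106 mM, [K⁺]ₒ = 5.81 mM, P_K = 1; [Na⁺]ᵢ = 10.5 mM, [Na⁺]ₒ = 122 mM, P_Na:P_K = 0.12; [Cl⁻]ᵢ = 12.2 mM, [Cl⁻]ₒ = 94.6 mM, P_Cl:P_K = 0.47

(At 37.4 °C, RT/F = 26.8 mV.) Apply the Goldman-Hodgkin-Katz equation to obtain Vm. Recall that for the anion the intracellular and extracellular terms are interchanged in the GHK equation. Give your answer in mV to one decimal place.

Vm = 26.8 · ln[(Σ P·[cation]ₒ + Σ P·[anion]ᵢ) / (Σ P·[cation]ᵢ + Σ P·[anion]ₒ)]
Numerator = 1×5.81 + 0.12×122 + 0.47×12.2 = 26.18
Denominator = 1×106 + 0.12×10.5 + 0.47×94.6 = 151.7
Vm = 26.8 · ln(0.17258) = 26.8 × (-1.7569) = -47.08 mV

-47.1 mV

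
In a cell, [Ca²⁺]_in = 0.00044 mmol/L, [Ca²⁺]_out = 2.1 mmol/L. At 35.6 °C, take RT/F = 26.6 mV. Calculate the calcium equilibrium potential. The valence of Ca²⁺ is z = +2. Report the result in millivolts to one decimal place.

112.7 mV

E = (26.6/z) · ln([Ca²⁺]_out/[Ca²⁺]_in) with z = +2.
= (26.6/2) · ln(2.1/0.00044) = 13.30 · ln(4773)
= 13.30 · (8.4707) = 112.66 mV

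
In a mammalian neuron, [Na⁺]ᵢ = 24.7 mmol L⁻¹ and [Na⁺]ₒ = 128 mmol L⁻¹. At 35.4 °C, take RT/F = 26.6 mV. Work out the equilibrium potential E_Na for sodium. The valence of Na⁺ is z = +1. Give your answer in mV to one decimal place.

43.8 mV

E = (26.6/z) · ln([Na⁺]_out/[Na⁺]_in) with z = +1.
= (26.6/1) · ln(128/24.7) = 26.60 · ln(5.182)
= 26.60 · (1.6452) = 43.76 mV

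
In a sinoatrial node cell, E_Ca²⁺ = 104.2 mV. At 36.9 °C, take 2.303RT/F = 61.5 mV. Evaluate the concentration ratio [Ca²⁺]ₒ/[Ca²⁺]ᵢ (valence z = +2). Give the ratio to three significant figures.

log₁₀([out]/[in]) = E·z/(61.5) = 104.2 × 2 / 61.5 = 3.3886
[out]/[in] = 10^(3.3886) = 2447

2450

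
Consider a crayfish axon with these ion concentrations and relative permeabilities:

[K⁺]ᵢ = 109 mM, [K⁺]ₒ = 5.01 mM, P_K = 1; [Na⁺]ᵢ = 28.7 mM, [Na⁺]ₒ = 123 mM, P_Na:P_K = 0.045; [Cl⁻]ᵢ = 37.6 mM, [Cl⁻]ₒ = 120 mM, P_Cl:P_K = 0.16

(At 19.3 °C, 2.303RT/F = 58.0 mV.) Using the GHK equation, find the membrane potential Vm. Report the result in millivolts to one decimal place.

Vm = 58.0 · log₁₀[(Σ P·[cation]ₒ + Σ P·[anion]ᵢ) / (Σ P·[cation]ᵢ + Σ P·[anion]ₒ)]
Numerator = 1×5.01 + 0.045×123 + 0.16×37.6 = 16.56
Denominator = 1×109 + 0.045×28.7 + 0.16×120 = 129.5
Vm = 58.0 · log₁₀(0.12789) = 58.0 × (-0.8932) = -51.80 mV

-51.8 mV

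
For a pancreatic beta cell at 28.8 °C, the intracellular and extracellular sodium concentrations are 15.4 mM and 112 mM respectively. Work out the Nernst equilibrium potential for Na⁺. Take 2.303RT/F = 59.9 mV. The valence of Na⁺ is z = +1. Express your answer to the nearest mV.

52 mV

E = (59.9/z) · log₁₀([Na⁺]_out/[Na⁺]_in) with z = +1.
= (59.9/1) · log₁₀(112/15.4) = 59.90 · log₁₀(7.273)
= 59.90 · (0.8617) = 51.62 mV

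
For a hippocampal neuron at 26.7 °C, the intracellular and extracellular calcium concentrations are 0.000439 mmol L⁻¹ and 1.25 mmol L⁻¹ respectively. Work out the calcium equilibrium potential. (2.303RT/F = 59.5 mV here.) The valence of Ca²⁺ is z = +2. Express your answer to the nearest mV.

103 mV

E = (59.5/z) · log₁₀([Ca²⁺]_out/[Ca²⁺]_in) with z = +2.
= (59.5/2) · log₁₀(1.25/0.000439) = 29.75 · log₁₀(2847)
= 29.75 · (3.4544) = 102.77 mV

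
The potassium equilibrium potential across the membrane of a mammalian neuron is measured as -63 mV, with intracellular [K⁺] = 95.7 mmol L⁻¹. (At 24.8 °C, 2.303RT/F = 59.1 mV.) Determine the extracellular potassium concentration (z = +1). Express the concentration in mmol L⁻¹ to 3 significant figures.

Nernst: E = (59.1/1) · log₁₀([out]/[in]), so log₁₀([out]/[in]) = -63.0 × 1 / 59.1 = -1.0660.
[out]/[in] = 10^(-1.0660) = 0.0859.
[out] = 0.0859 × 95.7 = 8.221 mmol L⁻¹.

8.22 mmol L⁻¹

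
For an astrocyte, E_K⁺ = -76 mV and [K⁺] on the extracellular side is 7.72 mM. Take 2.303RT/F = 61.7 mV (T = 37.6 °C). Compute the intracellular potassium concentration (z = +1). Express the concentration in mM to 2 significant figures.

130 mM

Nernst: E = (61.7/1) · log₁₀([out]/[in]), so log₁₀([out]/[in]) = -76.0 × 1 / 61.7 = -1.2318.
[out]/[in] = 10^(-1.2318) = 0.05865.
[in] = 7.72 / 0.05865 = 131.6 mM.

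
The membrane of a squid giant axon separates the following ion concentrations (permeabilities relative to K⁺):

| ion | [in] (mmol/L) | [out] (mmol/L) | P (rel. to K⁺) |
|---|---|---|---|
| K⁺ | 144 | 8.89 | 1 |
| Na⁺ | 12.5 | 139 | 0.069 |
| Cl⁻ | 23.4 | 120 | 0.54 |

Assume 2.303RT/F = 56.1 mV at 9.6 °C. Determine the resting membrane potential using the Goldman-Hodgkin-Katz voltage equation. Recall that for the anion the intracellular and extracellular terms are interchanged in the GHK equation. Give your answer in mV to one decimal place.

-46.5 mV

Vm = 56.1 · log₁₀[(Σ P·[cation]ₒ + Σ P·[anion]ᵢ) / (Σ P·[cation]ᵢ + Σ P·[anion]ₒ)]
Numerator = 1×8.89 + 0.069×139 + 0.54×23.4 = 31.12
Denominator = 1×144 + 0.069×12.5 + 0.54×120 = 209.7
Vm = 56.1 · log₁₀(0.14841) = 56.1 × (-0.8285) = -46.48 mV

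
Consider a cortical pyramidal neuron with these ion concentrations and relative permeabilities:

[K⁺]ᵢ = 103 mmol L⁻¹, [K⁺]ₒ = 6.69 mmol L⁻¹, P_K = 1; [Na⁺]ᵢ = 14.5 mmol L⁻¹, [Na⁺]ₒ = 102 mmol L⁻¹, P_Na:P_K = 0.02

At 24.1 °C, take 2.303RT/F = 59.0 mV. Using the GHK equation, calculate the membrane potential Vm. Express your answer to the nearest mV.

-63 mV

Vm = 59.0 · log₁₀[(Σ P·[cation]ₒ + Σ P·[anion]ᵢ) / (Σ P·[cation]ᵢ + Σ P·[anion]ₒ)]
Numerator = 1×6.69 + 0.02×102 = 8.73
Denominator = 1×103 + 0.02×14.5 = 103.3
Vm = 59.0 · log₁₀(0.084519) = 59.0 × (-1.0730) = -63.31 mV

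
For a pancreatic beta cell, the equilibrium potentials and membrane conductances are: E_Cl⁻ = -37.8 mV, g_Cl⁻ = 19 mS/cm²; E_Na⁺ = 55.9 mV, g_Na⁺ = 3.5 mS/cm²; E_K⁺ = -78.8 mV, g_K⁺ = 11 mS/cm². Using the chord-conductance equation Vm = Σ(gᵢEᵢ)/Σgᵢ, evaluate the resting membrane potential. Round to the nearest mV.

-41 mV

Σ gᵢEᵢ = 19·(-37.8) + 3.5·(55.9) + 11·(-78.8) = -1389.35
Σ gᵢ = 19 + 3.5 + 11 = 33.5
Vm = -1389.35 / 33.5 = -41.47 mV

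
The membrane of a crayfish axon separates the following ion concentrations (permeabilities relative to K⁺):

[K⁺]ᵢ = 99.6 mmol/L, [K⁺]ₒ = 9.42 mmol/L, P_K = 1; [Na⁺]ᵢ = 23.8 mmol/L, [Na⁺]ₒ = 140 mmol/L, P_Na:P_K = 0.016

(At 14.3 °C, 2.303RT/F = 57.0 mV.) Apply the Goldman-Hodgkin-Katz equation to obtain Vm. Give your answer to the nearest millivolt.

Vm = 57.0 · log₁₀[(Σ P·[cation]ₒ + Σ P·[anion]ᵢ) / (Σ P·[cation]ᵢ + Σ P·[anion]ₒ)]
Numerator = 1×9.42 + 0.016×140 = 11.66
Denominator = 1×99.6 + 0.016×23.8 = 99.98
Vm = 57.0 · log₁₀(0.11662) = 57.0 × (-0.9332) = -53.19 mV

-53 mV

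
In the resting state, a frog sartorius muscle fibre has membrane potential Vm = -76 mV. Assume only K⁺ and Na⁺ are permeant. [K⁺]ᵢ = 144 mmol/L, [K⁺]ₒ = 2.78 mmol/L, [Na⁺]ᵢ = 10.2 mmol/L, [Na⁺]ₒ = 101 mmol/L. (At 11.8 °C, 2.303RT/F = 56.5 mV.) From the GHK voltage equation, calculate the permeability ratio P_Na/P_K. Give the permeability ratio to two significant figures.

0.037

Let α = P_Na/P_K. GHK: Vm = 56.5·log₁₀[(Kₒ + α·Naₒ)/(Kᵢ + α·Naᵢ)].
10^(Vm/56.5) = 10^(-76.0/56.5) = 0.045172
So 0.045172·(Kᵢ + α·Naᵢ) = Kₒ + α·Naₒ → α = (0.045172·144.0 − 2.78) / (101.0 − 0.045172·10.2)
α = (6.505 − 2.78) / (101.0 − 0.4608) = 3.725/100.5 = 0.03705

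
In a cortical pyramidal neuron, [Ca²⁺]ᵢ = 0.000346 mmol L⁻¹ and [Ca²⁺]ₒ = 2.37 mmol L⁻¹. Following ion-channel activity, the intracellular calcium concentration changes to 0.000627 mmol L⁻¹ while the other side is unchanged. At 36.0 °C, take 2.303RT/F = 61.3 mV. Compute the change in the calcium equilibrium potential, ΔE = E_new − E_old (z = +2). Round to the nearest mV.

-8 mV

E_old = (61.3/2)·log₁₀(2.37/0.000346) = 117.56 mV
E_new = (61.3/2)·log₁₀(2.37/0.000627) = 109.65 mV
ΔE = 109.65 − (117.56) = -7.91 mV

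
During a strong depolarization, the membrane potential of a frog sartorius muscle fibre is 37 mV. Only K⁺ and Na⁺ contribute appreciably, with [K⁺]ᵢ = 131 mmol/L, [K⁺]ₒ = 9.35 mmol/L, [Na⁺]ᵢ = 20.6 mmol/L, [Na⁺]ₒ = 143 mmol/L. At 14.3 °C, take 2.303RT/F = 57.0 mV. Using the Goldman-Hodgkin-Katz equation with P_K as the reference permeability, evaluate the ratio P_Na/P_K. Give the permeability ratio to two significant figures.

11

Let α = P_Na/P_K. GHK: Vm = 57.0·log₁₀[(Kₒ + α·Naₒ)/(Kᵢ + α·Naᵢ)].
10^(Vm/57.0) = 10^(37.0/57.0) = 4.4578
So 4.4578·(Kᵢ + α·Naᵢ) = Kₒ + α·Naₒ → α = (4.4578·131.0 − 9.35) / (143.0 − 4.4578·20.6)
α = (584 − 9.35) / (143.0 − 91.83) = 574.6/51.17 = 11.23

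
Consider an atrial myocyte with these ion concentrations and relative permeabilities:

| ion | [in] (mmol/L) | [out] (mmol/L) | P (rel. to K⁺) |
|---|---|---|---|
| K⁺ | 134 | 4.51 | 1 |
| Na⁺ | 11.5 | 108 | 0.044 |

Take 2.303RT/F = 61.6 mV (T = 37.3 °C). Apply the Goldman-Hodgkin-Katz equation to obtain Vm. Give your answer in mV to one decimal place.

-71.6 mV

Vm = 61.6 · log₁₀[(Σ P·[cation]ₒ + Σ P·[anion]ᵢ) / (Σ P·[cation]ᵢ + Σ P·[anion]ₒ)]
Numerator = 1×4.51 + 0.044×108 = 9.262
Denominator = 1×134 + 0.044×11.5 = 134.5
Vm = 61.6 · log₁₀(0.068859) = 61.6 × (-1.1620) = -71.58 mV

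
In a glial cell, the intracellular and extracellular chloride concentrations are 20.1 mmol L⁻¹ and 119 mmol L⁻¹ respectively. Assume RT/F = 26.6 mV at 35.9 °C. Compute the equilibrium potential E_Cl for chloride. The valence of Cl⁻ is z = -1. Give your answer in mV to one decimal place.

E = (26.6/z) · ln([Cl⁻]_out/[Cl⁻]_in) with z = -1.
For an anion, dividing by z = -1 reverses the sign.
= (26.6/-1) · ln(119/20.1) = -26.60 · ln(5.92)
= -26.60 · (1.7784) = -47.31 mV

-47.3 mV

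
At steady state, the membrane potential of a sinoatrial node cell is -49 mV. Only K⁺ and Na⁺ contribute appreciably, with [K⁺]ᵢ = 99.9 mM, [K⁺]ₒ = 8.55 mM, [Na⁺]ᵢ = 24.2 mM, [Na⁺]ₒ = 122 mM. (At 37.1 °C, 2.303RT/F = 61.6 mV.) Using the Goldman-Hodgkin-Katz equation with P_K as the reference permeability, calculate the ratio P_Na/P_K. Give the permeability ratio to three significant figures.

0.0631

Let α = P_Na/P_K. GHK: Vm = 61.6·log₁₀[(Kₒ + α·Naₒ)/(Kᵢ + α·Naᵢ)].
10^(Vm/61.6) = 10^(-49.0/61.6) = 0.16016
So 0.16016·(Kᵢ + α·Naᵢ) = Kₒ + α·Naₒ → α = (0.16016·99.9 − 8.55) / (122.0 − 0.16016·24.2)
α = (16 − 8.55) / (122.0 − 3.876) = 7.45/118.1 = 0.06307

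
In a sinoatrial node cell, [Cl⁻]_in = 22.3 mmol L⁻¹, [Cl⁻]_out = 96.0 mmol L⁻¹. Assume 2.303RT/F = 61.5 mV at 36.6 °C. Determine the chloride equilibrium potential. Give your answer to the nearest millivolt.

E = (61.5/z) · log₁₀([Cl⁻]_out/[Cl⁻]_in) with z = -1.
For an anion, dividing by z = -1 reverses the sign.
= (61.5/-1) · log₁₀(96.0/22.3) = -61.50 · log₁₀(4.305)
= -61.50 · (0.6340) = -38.99 mV

-39 mV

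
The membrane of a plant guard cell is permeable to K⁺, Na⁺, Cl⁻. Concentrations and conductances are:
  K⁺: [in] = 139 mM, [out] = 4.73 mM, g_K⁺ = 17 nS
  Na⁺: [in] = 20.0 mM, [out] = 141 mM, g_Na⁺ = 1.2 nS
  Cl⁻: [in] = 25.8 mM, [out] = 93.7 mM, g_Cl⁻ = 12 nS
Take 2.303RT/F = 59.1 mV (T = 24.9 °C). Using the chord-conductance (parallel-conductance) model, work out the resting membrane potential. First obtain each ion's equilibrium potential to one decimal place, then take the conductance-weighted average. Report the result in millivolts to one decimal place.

E_K⁺ = (59.1/1)·log₁₀(4.73/139) = -86.8 mV
E_Na⁺ = (59.1/1)·log₁₀(141/20.0) = 50.1 mV
E_Cl⁻ = (59.1/-1)·log₁₀(93.7/25.8) = -33.1 mV
Vm = (Σ gᵢEᵢ)/(Σ gᵢ) = (17·-86.8 + 1.2·50.1 + 12·-33.1) / (17 + 1.2 + 12)
= -1812.68 / 30.2 = -60.02 mV

-60.0 mV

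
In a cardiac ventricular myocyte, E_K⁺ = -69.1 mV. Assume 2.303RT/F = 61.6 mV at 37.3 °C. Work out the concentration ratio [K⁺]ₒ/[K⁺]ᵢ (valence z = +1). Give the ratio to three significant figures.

0.0756

log₁₀([out]/[in]) = E·z/(61.6) = -69.1 × 1 / 61.6 = -1.1218
[out]/[in] = 10^(-1.1218) = 0.07555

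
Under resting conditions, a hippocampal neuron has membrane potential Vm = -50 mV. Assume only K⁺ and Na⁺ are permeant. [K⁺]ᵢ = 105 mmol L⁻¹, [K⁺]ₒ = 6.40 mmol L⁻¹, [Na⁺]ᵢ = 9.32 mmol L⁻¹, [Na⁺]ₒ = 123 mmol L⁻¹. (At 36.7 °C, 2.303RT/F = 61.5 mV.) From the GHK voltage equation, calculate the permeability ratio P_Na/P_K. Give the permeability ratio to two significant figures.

0.080

Let α = P_Na/P_K. GHK: Vm = 61.5·log₁₀[(Kₒ + α·Naₒ)/(Kᵢ + α·Naᵢ)].
10^(Vm/61.5) = 10^(-50.0/61.5) = 0.15381
So 0.15381·(Kᵢ + α·Naᵢ) = Kₒ + α·Naₒ → α = (0.15381·105.0 − 6.4) / (123.0 − 0.15381·9.32)
α = (16.15 − 6.4) / (123.0 − 1.434) = 9.75/121.6 = 0.08021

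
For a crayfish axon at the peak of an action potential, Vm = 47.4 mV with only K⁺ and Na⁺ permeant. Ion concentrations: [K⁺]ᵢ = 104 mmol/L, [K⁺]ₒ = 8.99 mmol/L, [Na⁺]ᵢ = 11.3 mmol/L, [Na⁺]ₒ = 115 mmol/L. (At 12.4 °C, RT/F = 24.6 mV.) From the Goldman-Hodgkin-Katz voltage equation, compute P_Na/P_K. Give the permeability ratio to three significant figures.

18.9

Let α = P_Na/P_K. GHK: Vm = 24.6·ln[(Kₒ + α·Naₒ)/(Kᵢ + α·Naᵢ)].
e^(Vm/24.6) = e^(47.4/24.6) = 6.8677
So 6.8677·(Kᵢ + α·Naᵢ) = Kₒ + α·Naₒ → α = (6.8677·104.0 − 8.99) / (115.0 − 6.8677·11.3)
α = (714.2 − 8.99) / (115.0 − 77.61) = 705.3/37.39 = 18.86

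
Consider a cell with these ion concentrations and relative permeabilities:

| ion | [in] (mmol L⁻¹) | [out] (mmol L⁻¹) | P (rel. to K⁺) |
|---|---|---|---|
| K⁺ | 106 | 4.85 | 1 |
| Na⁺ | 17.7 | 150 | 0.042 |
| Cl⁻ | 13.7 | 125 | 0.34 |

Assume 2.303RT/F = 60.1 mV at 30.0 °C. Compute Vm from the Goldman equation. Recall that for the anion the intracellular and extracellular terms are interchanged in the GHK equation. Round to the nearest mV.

Vm = 60.1 · log₁₀[(Σ P·[cation]ₒ + Σ P·[anion]ᵢ) / (Σ P·[cation]ᵢ + Σ P·[anion]ₒ)]
Numerator = 1×4.85 + 0.042×150 + 0.34×13.7 = 15.81
Denominator = 1×106 + 0.042×17.7 + 0.34×125 = 149.2
Vm = 60.1 · log₁₀(0.10592) = 60.1 × (-0.9750) = -58.60 mV

-59 mV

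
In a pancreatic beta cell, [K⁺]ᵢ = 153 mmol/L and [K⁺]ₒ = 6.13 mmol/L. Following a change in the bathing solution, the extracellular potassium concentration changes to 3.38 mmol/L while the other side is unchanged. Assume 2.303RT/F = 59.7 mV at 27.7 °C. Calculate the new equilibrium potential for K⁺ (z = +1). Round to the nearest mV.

After the shift: [K⁺]_out = 3.38, [K⁺]_in = 153 mmol/L.
E_new = (59.7/1)·log₁₀(3.38/153) = 59.70 · (-1.6558) = -98.85 mV

-99 mV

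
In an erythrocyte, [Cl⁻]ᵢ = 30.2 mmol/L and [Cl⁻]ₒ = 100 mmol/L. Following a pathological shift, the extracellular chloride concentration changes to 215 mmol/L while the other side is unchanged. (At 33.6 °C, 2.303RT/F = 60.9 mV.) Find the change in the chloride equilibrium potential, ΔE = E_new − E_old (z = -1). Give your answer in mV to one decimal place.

E_old = (60.9/-1)·log₁₀(100/30.2) = -31.67 mV
E_new = (60.9/-1)·log₁₀(215/30.2) = -51.91 mV
ΔE = -51.91 − (-31.67) = -20.25 mV

-20.2 mV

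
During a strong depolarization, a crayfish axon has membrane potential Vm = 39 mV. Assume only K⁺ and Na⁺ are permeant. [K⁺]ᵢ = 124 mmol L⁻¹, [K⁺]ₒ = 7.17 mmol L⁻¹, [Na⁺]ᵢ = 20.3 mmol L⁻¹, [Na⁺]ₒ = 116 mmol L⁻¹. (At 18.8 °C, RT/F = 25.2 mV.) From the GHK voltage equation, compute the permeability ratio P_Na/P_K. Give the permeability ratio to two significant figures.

28

Let α = P_Na/P_K. GHK: Vm = 25.2·ln[(Kₒ + α·Naₒ)/(Kᵢ + α·Naᵢ)].
e^(Vm/25.2) = e^(39.0/25.2) = 4.7003
So 4.7003·(Kᵢ + α·Naᵢ) = Kₒ + α·Naₒ → α = (4.7003·124.0 − 7.17) / (116.0 − 4.7003·20.3)
α = (582.8 − 7.17) / (116.0 − 95.42) = 575.7/20.58 = 27.97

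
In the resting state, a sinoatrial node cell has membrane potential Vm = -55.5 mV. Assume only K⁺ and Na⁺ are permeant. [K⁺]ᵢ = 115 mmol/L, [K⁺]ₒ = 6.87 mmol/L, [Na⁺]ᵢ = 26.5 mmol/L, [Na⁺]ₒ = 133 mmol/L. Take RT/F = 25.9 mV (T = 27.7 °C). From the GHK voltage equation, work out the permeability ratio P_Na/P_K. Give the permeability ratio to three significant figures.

Let α = P_Na/P_K. GHK: Vm = 25.9·ln[(Kₒ + α·Naₒ)/(Kᵢ + α·Naᵢ)].
e^(Vm/25.9) = e^(-55.5/25.9) = 0.11732
So 0.11732·(Kᵢ + α·Naᵢ) = Kₒ + α·Naₒ → α = (0.11732·115.0 − 6.87) / (133.0 − 0.11732·26.5)
α = (13.49 − 6.87) / (133.0 − 3.109) = 6.622/129.9 = 0.05098

0.0510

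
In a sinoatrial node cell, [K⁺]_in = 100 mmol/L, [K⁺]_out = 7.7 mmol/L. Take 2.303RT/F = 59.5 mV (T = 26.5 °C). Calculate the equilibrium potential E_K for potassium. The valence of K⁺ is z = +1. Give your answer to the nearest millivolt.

-66 mV

E = (59.5/z) · log₁₀([K⁺]_out/[K⁺]_in) with z = +1.
= (59.5/1) · log₁₀(7.7/100) = 59.50 · log₁₀(0.077)
= 59.50 · (-1.1135) = -66.25 mV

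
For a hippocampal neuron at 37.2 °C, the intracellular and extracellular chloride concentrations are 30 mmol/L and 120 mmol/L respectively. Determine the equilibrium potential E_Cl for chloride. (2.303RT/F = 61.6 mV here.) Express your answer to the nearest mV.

-37 mV

E = (61.6/z) · log₁₀([Cl⁻]_out/[Cl⁻]_in) with z = -1.
For an anion, dividing by z = -1 reverses the sign.
= (61.6/-1) · log₁₀(120/30) = -61.60 · log₁₀(4)
= -61.60 · (0.6021) = -37.09 mV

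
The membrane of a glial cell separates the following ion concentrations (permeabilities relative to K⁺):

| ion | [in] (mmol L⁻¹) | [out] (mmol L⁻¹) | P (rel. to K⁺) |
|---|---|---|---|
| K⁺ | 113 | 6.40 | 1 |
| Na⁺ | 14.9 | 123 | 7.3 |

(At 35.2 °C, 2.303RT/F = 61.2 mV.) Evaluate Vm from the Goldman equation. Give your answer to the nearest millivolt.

Vm = 61.2 · log₁₀[(Σ P·[cation]ₒ + Σ P·[anion]ᵢ) / (Σ P·[cation]ᵢ + Σ P·[anion]ₒ)]
Numerator = 1×6.40 + 7.3×123 = 904.3
Denominator = 1×113 + 7.3×14.9 = 221.8
Vm = 61.2 · log₁₀(4.0776) = 61.2 × (0.6104) = 37.36 mV

37 mV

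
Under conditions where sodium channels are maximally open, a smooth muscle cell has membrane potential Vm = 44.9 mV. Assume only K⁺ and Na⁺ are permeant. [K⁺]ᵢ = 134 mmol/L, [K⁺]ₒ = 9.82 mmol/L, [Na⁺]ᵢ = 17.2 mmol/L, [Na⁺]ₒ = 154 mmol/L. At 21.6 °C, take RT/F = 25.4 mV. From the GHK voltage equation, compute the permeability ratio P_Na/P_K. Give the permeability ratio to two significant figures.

Let α = P_Na/P_K. GHK: Vm = 25.4·ln[(Kₒ + α·Naₒ)/(Kᵢ + α·Naᵢ)].
e^(Vm/25.4) = e^(44.9/25.4) = 5.8575
So 5.8575·(Kᵢ + α·Naᵢ) = Kₒ + α·Naₒ → α = (5.8575·134.0 − 9.82) / (154.0 − 5.8575·17.2)
α = (784.9 − 9.82) / (154.0 − 100.7) = 775.1/53.25 = 14.56

15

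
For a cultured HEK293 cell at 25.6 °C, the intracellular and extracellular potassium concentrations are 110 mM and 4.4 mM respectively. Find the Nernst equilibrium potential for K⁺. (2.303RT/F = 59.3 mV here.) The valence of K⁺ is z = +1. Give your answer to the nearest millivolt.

E = (59.3/z) · log₁₀([K⁺]_out/[K⁺]_in) with z = +1.
= (59.3/1) · log₁₀(4.4/110) = 59.30 · log₁₀(0.04)
= 59.30 · (-1.3979) = -82.90 mV

-83 mV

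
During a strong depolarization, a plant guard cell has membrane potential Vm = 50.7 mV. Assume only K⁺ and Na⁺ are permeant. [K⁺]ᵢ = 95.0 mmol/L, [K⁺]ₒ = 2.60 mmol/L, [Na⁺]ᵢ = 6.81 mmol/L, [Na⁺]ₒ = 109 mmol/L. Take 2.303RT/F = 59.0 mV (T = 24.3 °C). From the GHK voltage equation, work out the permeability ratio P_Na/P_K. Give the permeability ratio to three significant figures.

Let α = P_Na/P_K. GHK: Vm = 59.0·log₁₀[(Kₒ + α·Naₒ)/(Kᵢ + α·Naᵢ)].
10^(Vm/59.0) = 10^(50.7/59.0) = 7.2331
So 7.2331·(Kᵢ + α·Naᵢ) = Kₒ + α·Naₒ → α = (7.2331·95.0 − 2.6) / (109.0 − 7.2331·6.81)
α = (687.1 − 2.6) / (109.0 − 49.26) = 684.5/59.74 = 11.46

11.5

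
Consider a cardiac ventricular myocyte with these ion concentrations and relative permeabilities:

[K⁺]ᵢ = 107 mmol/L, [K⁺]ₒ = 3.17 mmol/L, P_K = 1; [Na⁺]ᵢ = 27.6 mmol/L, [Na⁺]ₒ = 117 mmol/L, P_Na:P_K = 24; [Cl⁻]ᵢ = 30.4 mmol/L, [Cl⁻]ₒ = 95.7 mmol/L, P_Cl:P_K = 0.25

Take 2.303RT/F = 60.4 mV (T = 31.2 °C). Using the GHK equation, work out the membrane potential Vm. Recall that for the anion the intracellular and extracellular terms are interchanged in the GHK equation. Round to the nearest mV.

Vm = 60.4 · log₁₀[(Σ P·[cation]ₒ + Σ P·[anion]ᵢ) / (Σ P·[cation]ᵢ + Σ P·[anion]ₒ)]
Numerator = 1×3.17 + 24×117 + 0.25×30.4 = 2819
Denominator = 1×107 + 24×27.6 + 0.25×95.7 = 793.3
Vm = 60.4 · log₁₀(3.5531) = 60.4 × (0.5506) = 33.26 mV

33 mV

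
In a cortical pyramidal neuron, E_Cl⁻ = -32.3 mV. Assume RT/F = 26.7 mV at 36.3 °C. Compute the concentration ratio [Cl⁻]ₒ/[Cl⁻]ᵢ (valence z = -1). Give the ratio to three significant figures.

3.35

ln([out]/[in]) = E·z/(26.7) = -32.3 × -1 / 26.7 = 1.2097
[out]/[in] = e^(1.2097) = 3.353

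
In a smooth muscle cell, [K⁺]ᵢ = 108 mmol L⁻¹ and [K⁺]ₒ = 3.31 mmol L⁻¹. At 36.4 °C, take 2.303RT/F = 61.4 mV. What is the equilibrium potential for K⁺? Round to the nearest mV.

-93 mV

E = (61.4/z) · log₁₀([K⁺]_out/[K⁺]_in) with z = +1.
= (61.4/1) · log₁₀(3.31/108) = 61.40 · log₁₀(0.03065)
= 61.40 · (-1.5136) = -92.93 mV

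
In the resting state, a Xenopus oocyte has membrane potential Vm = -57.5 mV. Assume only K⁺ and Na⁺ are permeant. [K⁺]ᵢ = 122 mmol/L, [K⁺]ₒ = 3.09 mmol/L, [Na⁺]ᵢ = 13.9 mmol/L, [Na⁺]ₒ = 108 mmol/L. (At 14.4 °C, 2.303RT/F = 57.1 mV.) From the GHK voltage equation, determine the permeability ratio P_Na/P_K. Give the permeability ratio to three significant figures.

Let α = P_Na/P_K. GHK: Vm = 57.1·log₁₀[(Kₒ + α·Naₒ)/(Kᵢ + α·Naᵢ)].
10^(Vm/57.1) = 10^(-57.5/57.1) = 0.0984
So 0.0984·(Kᵢ + α·Naᵢ) = Kₒ + α·Naₒ → α = (0.0984·122.0 − 3.09) / (108.0 − 0.0984·13.9)
α = (12 − 3.09) / (108.0 − 1.368) = 8.915/106.6 = 0.0836

0.0836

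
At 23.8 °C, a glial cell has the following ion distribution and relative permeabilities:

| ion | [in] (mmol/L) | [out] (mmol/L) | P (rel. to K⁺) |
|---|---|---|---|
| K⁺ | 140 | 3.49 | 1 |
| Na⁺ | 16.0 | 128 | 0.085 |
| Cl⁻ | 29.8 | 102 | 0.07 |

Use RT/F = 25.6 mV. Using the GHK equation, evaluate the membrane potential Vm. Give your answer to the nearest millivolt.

Vm = 25.6 · ln[(Σ P·[cation]ₒ + Σ P·[anion]ᵢ) / (Σ P·[cation]ᵢ + Σ P·[anion]ₒ)]
Numerator = 1×3.49 + 0.085×128 + 0.07×29.8 = 16.46
Denominator = 1×140 + 0.085×16.0 + 0.07×102 = 148.5
Vm = 25.6 · ln(0.11081) = 25.6 × (-2.1999) = -56.32 mV

-56 mV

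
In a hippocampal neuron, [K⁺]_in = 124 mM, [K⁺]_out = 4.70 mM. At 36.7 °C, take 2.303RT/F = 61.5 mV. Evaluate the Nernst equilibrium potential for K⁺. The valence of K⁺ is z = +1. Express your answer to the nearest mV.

E = (61.5/z) · log₁₀([K⁺]_out/[K⁺]_in) with z = +1.
= (61.5/1) · log₁₀(4.70/124) = 61.50 · log₁₀(0.0379)
= 61.50 · (-1.4213) = -87.41 mV

-87 mV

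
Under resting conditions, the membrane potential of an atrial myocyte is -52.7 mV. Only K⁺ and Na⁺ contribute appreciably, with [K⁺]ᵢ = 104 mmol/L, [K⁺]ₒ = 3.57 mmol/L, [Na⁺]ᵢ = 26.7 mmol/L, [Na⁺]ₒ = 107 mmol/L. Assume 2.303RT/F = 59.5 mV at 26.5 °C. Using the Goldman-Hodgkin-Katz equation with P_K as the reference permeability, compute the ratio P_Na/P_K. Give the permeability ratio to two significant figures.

Let α = P_Na/P_K. GHK: Vm = 59.5·log₁₀[(Kₒ + α·Naₒ)/(Kᵢ + α·Naᵢ)].
10^(Vm/59.5) = 10^(-52.7/59.5) = 0.1301
So 0.1301·(Kᵢ + α·Naᵢ) = Kₒ + α·Naₒ → α = (0.1301·104.0 − 3.57) / (107.0 − 0.1301·26.7)
α = (13.53 − 3.57) / (107.0 − 3.474) = 9.961/103.5 = 0.09621

0.096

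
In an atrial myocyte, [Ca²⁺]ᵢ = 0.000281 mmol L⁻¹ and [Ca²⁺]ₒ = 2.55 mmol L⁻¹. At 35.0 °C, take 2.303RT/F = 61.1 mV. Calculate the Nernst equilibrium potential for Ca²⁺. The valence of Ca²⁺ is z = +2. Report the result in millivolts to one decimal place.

E = (61.1/z) · log₁₀([Ca²⁺]_out/[Ca²⁺]_in) with z = +2.
= (61.1/2) · log₁₀(2.55/0.000281) = 30.55 · log₁₀(9075)
= 30.55 · (3.9578) = 120.91 mV

120.9 mV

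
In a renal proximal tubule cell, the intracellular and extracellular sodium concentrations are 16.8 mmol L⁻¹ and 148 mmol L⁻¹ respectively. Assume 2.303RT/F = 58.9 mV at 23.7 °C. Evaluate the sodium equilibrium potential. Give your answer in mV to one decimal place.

E = (58.9/z) · log₁₀([Na⁺]_out/[Na⁺]_in) with z = +1.
= (58.9/1) · log₁₀(148/16.8) = 58.90 · log₁₀(8.81)
= 58.90 · (0.9450) = 55.66 mV

55.7 mV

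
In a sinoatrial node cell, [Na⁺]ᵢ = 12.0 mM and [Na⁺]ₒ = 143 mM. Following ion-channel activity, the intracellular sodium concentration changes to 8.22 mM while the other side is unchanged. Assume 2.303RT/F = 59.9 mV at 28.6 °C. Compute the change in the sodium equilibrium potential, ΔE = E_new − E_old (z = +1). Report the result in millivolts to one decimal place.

E_old = (59.9/1)·log₁₀(143/12.0) = 64.46 mV
E_new = (59.9/1)·log₁₀(143/8.22) = 74.30 mV
ΔE = 74.30 − (64.46) = 9.84 mV

9.8 mV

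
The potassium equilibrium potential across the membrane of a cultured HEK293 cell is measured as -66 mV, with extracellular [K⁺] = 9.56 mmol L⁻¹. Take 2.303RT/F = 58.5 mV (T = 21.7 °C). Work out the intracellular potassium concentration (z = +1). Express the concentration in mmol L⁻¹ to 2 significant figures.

Nernst: E = (58.5/1) · log₁₀([out]/[in]), so log₁₀([out]/[in]) = -66.0 × 1 / 58.5 = -1.1282.
[out]/[in] = 10^(-1.1282) = 0.07444.
[in] = 9.56 / 0.07444 = 128.4 mmol L⁻¹.

130 mmol L⁻¹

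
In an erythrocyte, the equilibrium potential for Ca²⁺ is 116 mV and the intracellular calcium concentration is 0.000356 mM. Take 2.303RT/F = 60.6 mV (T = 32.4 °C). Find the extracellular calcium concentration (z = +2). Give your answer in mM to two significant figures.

2.4 mM

Nernst: E = (60.6/2) · log₁₀([out]/[in]), so log₁₀([out]/[in]) = 116.0 × 2 / 60.6 = 3.8284.
[out]/[in] = 10^(3.8284) = 6736.
[out] = 6736 × 0.000356 = 2.398 mM.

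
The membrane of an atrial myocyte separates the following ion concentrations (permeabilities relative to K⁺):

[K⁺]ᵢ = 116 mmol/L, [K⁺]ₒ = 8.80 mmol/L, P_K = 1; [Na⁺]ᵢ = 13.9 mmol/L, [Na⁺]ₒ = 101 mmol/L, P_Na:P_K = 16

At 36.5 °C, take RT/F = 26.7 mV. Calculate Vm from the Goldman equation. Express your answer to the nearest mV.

Vm = 26.7 · ln[(Σ P·[cation]ₒ + Σ P·[anion]ᵢ) / (Σ P·[cation]ᵢ + Σ P·[anion]ₒ)]
Numerator = 1×8.80 + 16×101 = 1625
Denominator = 1×116 + 16×13.9 = 338.4
Vm = 26.7 · ln(4.8014) = 26.7 × (1.5689) = 41.89 mV

42 mV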